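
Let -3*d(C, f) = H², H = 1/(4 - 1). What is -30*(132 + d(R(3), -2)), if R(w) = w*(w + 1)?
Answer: -35630/9 ≈ -3958.9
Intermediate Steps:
H = ⅓ (H = 1/3 = ⅓ ≈ 0.33333)
R(w) = w*(1 + w)
d(C, f) = -1/27 (d(C, f) = -(⅓)²/3 = -⅓*⅑ = -1/27)
-30*(132 + d(R(3), -2)) = -30*(132 - 1/27) = -30*3563/27 = -35630/9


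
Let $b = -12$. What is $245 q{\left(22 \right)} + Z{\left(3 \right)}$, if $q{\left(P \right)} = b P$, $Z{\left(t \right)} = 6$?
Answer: $-64674$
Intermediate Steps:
$q{\left(P \right)} = - 12 P$
$245 q{\left(22 \right)} + Z{\left(3 \right)} = 245 \left(\left(-12\right) 22\right) + 6 = 245 \left(-264\right) + 6 = -64680 + 6 = -64674$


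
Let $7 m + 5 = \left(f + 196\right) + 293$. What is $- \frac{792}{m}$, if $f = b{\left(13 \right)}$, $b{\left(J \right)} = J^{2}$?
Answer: $- \frac{5544}{653} \approx -8.4901$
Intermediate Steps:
$f = 169$ ($f = 13^{2} = 169$)
$m = \frac{653}{7}$ ($m = - \frac{5}{7} + \frac{\left(169 + 196\right) + 293}{7} = - \frac{5}{7} + \frac{365 + 293}{7} = - \frac{5}{7} + \frac{1}{7} \cdot 658 = - \frac{5}{7} + 94 = \frac{653}{7} \approx 93.286$)
$- \frac{792}{m} = - \frac{792}{\frac{653}{7}} = \left(-792\right) \frac{7}{653} = - \frac{5544}{653}$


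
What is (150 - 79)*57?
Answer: 4047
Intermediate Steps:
(150 - 79)*57 = 71*57 = 4047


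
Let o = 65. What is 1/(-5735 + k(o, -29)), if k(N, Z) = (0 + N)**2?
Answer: -1/1510 ≈ -0.00066225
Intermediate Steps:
k(N, Z) = N**2
1/(-5735 + k(o, -29)) = 1/(-5735 + 65**2) = 1/(-5735 + 4225) = 1/(-1510) = -1/1510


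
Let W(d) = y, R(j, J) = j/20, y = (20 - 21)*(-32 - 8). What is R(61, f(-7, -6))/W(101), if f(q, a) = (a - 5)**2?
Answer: 61/800 ≈ 0.076250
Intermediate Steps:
f(q, a) = (-5 + a)**2
y = 40 (y = -1*(-40) = 40)
R(j, J) = j/20 (R(j, J) = j*(1/20) = j/20)
W(d) = 40
R(61, f(-7, -6))/W(101) = ((1/20)*61)/40 = (61/20)*(1/40) = 61/800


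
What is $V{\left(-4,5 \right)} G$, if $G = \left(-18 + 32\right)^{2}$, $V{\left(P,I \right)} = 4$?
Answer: $784$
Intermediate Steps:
$G = 196$ ($G = 14^{2} = 196$)
$V{\left(-4,5 \right)} G = 4 \cdot 196 = 784$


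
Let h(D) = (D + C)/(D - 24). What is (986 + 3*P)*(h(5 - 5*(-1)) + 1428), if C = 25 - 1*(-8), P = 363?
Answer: 41394175/14 ≈ 2.9567e+6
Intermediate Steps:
C = 33 (C = 25 + 8 = 33)
h(D) = (33 + D)/(-24 + D) (h(D) = (D + 33)/(D - 24) = (33 + D)/(-24 + D))
(986 + 3*P)*(h(5 - 5*(-1)) + 1428) = (986 + 3*363)*((33 + (5 - 5*(-1)))/(-24 + (5 - 5*(-1))) + 1428) = (986 + 1089)*((33 + (5 + 5))/(-24 + (5 + 5)) + 1428) = 2075*((33 + 10)/(-24 + 10) + 1428) = 2075*(43/(-14) + 1428) = 2075*(-1/14*43 + 1428) = 2075*(-43/14 + 1428) = 2075*(19949/14) = 41394175/14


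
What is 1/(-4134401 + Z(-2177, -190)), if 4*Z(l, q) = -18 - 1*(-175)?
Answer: -4/16537447 ≈ -2.4188e-7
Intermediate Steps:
Z(l, q) = 157/4 (Z(l, q) = (-18 - 1*(-175))/4 = (-18 + 175)/4 = (1/4)*157 = 157/4)
1/(-4134401 + Z(-2177, -190)) = 1/(-4134401 + 157/4) = 1/(-16537447/4) = -4/16537447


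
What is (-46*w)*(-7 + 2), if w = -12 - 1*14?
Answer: -5980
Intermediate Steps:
w = -26 (w = -12 - 14 = -26)
(-46*w)*(-7 + 2) = (-46*(-26))*(-7 + 2) = 1196*(-5) = -5980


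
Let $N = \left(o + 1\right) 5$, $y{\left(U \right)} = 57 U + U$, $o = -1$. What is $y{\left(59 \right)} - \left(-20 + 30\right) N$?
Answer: $3422$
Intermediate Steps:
$y{\left(U \right)} = 58 U$
$N = 0$ ($N = \left(-1 + 1\right) 5 = 0 \cdot 5 = 0$)
$y{\left(59 \right)} - \left(-20 + 30\right) N = 58 \cdot 59 - \left(-20 + 30\right) 0 = 3422 - 10 \cdot 0 = 3422 - 0 = 3422 + 0 = 3422$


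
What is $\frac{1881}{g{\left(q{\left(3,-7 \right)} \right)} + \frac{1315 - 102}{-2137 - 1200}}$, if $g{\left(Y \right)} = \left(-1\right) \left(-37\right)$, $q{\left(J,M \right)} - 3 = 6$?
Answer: $\frac{697433}{13584} \approx 51.342$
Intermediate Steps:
$q{\left(J,M \right)} = 9$ ($q{\left(J,M \right)} = 3 + 6 = 9$)
$g{\left(Y \right)} = 37$
$\frac{1881}{g{\left(q{\left(3,-7 \right)} \right)} + \frac{1315 - 102}{-2137 - 1200}} = \frac{1881}{37 + \frac{1315 - 102}{-2137 - 1200}} = \frac{1881}{37 + \frac{1213}{-3337}} = \frac{1881}{37 + 1213 \left(- \frac{1}{3337}\right)} = \frac{1881}{37 - \frac{1213}{3337}} = \frac{1881}{\frac{122256}{3337}} = 1881 \cdot \frac{3337}{122256} = \frac{697433}{13584}$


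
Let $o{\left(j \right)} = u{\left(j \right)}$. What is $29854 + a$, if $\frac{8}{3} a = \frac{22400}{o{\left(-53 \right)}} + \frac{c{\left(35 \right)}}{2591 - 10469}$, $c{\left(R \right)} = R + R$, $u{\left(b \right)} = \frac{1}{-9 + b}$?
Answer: $- \frac{5156896819}{10504} \approx -4.9095 \cdot 10^{5}$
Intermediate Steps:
$o{\left(j \right)} = \frac{1}{-9 + j}$
$c{\left(R \right)} = 2 R$
$a = - \frac{5470483235}{10504}$ ($a = \frac{3 \left(\frac{22400}{\frac{1}{-9 - 53}} + \frac{2 \cdot 35}{2591 - 10469}\right)}{8} = \frac{3 \left(\frac{22400}{\frac{1}{-62}} + \frac{70}{2591 - 10469}\right)}{8} = \frac{3 \left(\frac{22400}{- \frac{1}{62}} + \frac{70}{-7878}\right)}{8} = \frac{3 \left(22400 \left(-62\right) + 70 \left(- \frac{1}{7878}\right)\right)}{8} = \frac{3 \left(-1388800 - \frac{35}{3939}\right)}{8} = \frac{3}{8} \left(- \frac{5470483235}{3939}\right) = - \frac{5470483235}{10504} \approx -5.208 \cdot 10^{5}$)
$29854 + a = 29854 - \frac{5470483235}{10504} = - \frac{5156896819}{10504}$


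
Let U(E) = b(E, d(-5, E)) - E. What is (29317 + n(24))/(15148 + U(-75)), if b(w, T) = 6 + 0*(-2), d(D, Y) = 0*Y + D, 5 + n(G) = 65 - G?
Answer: 29353/15229 ≈ 1.9274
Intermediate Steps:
n(G) = 60 - G (n(G) = -5 + (65 - G) = 60 - G)
d(D, Y) = D (d(D, Y) = 0 + D = D)
b(w, T) = 6 (b(w, T) = 6 + 0 = 6)
U(E) = 6 - E
(29317 + n(24))/(15148 + U(-75)) = (29317 + (60 - 1*24))/(15148 + (6 - 1*(-75))) = (29317 + (60 - 24))/(15148 + (6 + 75)) = (29317 + 36)/(15148 + 81) = 29353/15229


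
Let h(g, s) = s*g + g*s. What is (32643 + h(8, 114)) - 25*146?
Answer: 30817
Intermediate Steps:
h(g, s) = 2*g*s (h(g, s) = g*s + g*s = 2*g*s)
(32643 + h(8, 114)) - 25*146 = (32643 + 2*8*114) - 25*146 = (32643 + 1824) - 3650 = 34467 - 3650 = 30817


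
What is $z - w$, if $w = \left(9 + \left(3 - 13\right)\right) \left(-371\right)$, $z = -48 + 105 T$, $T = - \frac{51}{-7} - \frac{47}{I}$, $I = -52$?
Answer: $\frac{22927}{52} \approx 440.9$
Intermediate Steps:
$T = \frac{2981}{364}$ ($T = - \frac{51}{-7} - \frac{47}{-52} = \left(-51\right) \left(- \frac{1}{7}\right) - - \frac{47}{52} = \frac{51}{7} + \frac{47}{52} = \frac{2981}{364} \approx 8.1896$)
$z = \frac{42219}{52}$ ($z = -48 + 105 \cdot \frac{2981}{364} = -48 + \frac{44715}{52} = \frac{42219}{52} \approx 811.9$)
$w = 371$ ($w = \left(9 - 10\right) \left(-371\right) = \left(-1\right) \left(-371\right) = 371$)
$z - w = \frac{42219}{52} - 371 = \frac{22927}{52}$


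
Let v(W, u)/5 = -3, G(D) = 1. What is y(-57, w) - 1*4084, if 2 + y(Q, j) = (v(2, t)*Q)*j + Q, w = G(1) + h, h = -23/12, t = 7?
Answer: -19707/4 ≈ -4926.8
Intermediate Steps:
h = -23/12 (h = -23*1/12 = -23/12 ≈ -1.9167)
v(W, u) = -15 (v(W, u) = 5*(-3) = -15)
w = -11/12 (w = 1 - 23/12 = -11/12 ≈ -0.91667)
y(Q, j) = -2 + Q - 15*Q*j (y(Q, j) = -2 + ((-15*Q)*j + Q) = -2 + (-15*Q*j + Q) = -2 + (Q - 15*Q*j) = -2 + Q - 15*Q*j)
y(-57, w) - 1*4084 = (-2 - 57 - 15*(-57)*(-11/12)) - 1*4084 = (-2 - 57 - 3135/4) - 4084 = -3371/4 - 4084 = -19707/4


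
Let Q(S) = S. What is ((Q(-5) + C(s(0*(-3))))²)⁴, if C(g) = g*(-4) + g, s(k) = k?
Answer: 390625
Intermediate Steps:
C(g) = -3*g (C(g) = -4*g + g = -3*g)
((Q(-5) + C(s(0*(-3))))²)⁴ = ((-5 - 0*(-3))²)⁴ = ((-5 - 3*0)²)⁴ = ((-5 + 0)²)⁴ = ((-5)²)⁴ = 25⁴ = 390625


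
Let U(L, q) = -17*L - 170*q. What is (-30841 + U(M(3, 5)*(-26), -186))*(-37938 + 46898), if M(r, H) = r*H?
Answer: 66384640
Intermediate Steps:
M(r, H) = H*r
U(L, q) = -170*q - 17*L
(-30841 + U(M(3, 5)*(-26), -186))*(-37938 + 46898) = (-30841 + (-170*(-186) - 17*5*3*(-26)))*(-37938 + 46898) = (-30841 + (31620 - 255*(-26)))*8960 = (-30841 + (31620 - 17*(-390)))*8960 = (-30841 + (31620 + 6630))*8960 = (-30841 + 38250)*8960 = 7409*8960 = 66384640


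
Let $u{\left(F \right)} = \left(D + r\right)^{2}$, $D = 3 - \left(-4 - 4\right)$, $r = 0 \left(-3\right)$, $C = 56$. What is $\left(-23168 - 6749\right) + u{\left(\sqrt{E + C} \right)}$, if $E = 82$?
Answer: $-29796$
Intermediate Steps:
$r = 0$
$D = 11$ ($D = 3 - \left(-4 - 4\right) = 3 - -8 = 3 + 8 = 11$)
$u{\left(F \right)} = 121$ ($u{\left(F \right)} = \left(11 + 0\right)^{2} = 11^{2} = 121$)
$\left(-23168 - 6749\right) + u{\left(\sqrt{E + C} \right)} = \left(-23168 - 6749\right) + 121 = -29917 + 121 = -29796$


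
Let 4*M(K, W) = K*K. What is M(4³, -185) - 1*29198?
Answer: -28174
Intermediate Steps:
M(K, W) = K²/4 (M(K, W) = (K*K)/4 = K²/4)
M(4³, -185) - 1*29198 = (4³)²/4 - 1*29198 = (¼)*64² - 29198 = (¼)*4096 - 29198 = 1024 - 29198 = -28174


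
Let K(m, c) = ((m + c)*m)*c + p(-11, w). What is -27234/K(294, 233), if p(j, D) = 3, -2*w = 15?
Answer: -3026/4011173 ≈ -0.00075439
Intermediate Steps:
w = -15/2 (w = -½*15 = -15/2 ≈ -7.5000)
K(m, c) = 3 + c*m*(c + m) (K(m, c) = ((m + c)*m)*c + 3 = ((c + m)*m)*c + 3 = (m*(c + m))*c + 3 = c*m*(c + m) + 3 = 3 + c*m*(c + m))
-27234/K(294, 233) = -27234/(3 + 233*294² + 294*233²) = -27234/(3 + 233*86436 + 294*54289) = -27234/(3 + 20139588 + 15960966) = -27234/36100557 = -27234*1/36100557 = -3026/4011173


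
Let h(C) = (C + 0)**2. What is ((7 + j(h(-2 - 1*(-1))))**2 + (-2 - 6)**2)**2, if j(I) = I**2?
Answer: 16384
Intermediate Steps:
h(C) = C**2
((7 + j(h(-2 - 1*(-1))))**2 + (-2 - 6)**2)**2 = ((7 + ((-2 - 1*(-1))**2)**2)**2 + (-2 - 6)**2)**2 = ((7 + ((-2 + 1)**2)**2)**2 + (-8)**2)**2 = ((7 + ((-1)**2)**2)**2 + 64)**2 = ((7 + 1**2)**2 + 64)**2 = ((7 + 1)**2 + 64)**2 = (8**2 + 64)**2 = (64 + 64)**2 = 128**2 = 16384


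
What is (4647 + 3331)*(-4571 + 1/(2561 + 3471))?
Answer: -109985789019/3016 ≈ -3.6467e+7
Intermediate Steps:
(4647 + 3331)*(-4571 + 1/(2561 + 3471)) = 7978*(-4571 + 1/6032) = 7978*(-27572271/6032) = -109985789019/3016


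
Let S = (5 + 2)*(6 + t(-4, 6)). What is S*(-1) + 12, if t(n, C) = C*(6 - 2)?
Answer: -198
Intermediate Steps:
t(n, C) = 4*C (t(n, C) = C*4 = 4*C)
S = 210 (S = (5 + 2)*(6 + 4*6) = 7*(6 + 24) = 7*30 = 210)
S*(-1) + 12 = 210*(-1) + 12 = -210 + 12 = -198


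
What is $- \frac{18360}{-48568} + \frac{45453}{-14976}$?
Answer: $- \frac{6194237}{2331264} \approx -2.657$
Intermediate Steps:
$- \frac{18360}{-48568} + \frac{45453}{-14976} = \left(-18360\right) \left(- \frac{1}{48568}\right) + 45453 \left(- \frac{1}{14976}\right) = \frac{2295}{6071} - \frac{15151}{4992} = - \frac{6194237}{2331264}$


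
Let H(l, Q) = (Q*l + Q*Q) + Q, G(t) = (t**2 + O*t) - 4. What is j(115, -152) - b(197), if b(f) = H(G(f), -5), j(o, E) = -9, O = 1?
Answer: 194981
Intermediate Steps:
G(t) = -4 + t + t**2 (G(t) = (t**2 + 1*t) - 4 = (t**2 + t) - 4 = (t + t**2) - 4 = -4 + t + t**2)
H(l, Q) = Q + Q**2 + Q*l (H(l, Q) = (Q*l + Q**2) + Q = (Q**2 + Q*l) + Q = Q + Q**2 + Q*l)
b(f) = 40 - 5*f - 5*f**2 (b(f) = -5*(1 - 5 + (-4 + f + f**2)) = -5*(-8 + f + f**2) = 40 - 5*f - 5*f**2)
j(115, -152) - b(197) = -9 - (40 - 5*197 - 5*197**2) = -9 - (40 - 985 - 5*38809) = -9 - (40 - 985 - 194045) = -9 - 1*(-194990) = -9 + 194990 = 194981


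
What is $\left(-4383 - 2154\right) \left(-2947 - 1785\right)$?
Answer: $30933084$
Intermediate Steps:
$\left(-4383 - 2154\right) \left(-2947 - 1785\right) = - 6537 \left(-2947 - 1785\right) = \left(-6537\right) \left(-4732\right) = 30933084$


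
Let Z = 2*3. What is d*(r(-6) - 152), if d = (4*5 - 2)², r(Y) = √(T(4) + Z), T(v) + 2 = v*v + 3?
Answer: -49248 + 324*√23 ≈ -47694.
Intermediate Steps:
T(v) = 1 + v² (T(v) = -2 + (v*v + 3) = -2 + (v² + 3) = -2 + (3 + v²) = 1 + v²)
Z = 6
r(Y) = √23 (r(Y) = √((1 + 4²) + 6) = √((1 + 16) + 6) = √(17 + 6) = √23)
d = 324 (d = (20 - 2)² = 18² = 324)
d*(r(-6) - 152) = 324*(√23 - 152) = 324*(-152 + √23) = -49248 + 324*√23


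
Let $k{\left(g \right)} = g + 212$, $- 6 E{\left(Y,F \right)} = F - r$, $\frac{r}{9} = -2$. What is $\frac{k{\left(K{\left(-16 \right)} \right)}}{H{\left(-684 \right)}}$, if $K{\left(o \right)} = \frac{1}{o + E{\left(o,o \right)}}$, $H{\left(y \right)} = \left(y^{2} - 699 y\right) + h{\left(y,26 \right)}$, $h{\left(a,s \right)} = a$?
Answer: $\frac{10385}{46319112} \approx 0.00022421$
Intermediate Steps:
$r = -18$ ($r = 9 \left(-2\right) = -18$)
$H{\left(y \right)} = y^{2} - 698 y$ ($H{\left(y \right)} = \left(y^{2} - 699 y\right) + y = y^{2} - 698 y$)
$E{\left(Y,F \right)} = -3 - \frac{F}{6}$ ($E{\left(Y,F \right)} = - \frac{F - -18}{6} = - \frac{F + 18}{6} = - \frac{18 + F}{6} = -3 - \frac{F}{6}$)
$K{\left(o \right)} = \frac{1}{-3 + \frac{5 o}{6}}$ ($K{\left(o \right)} = \frac{1}{o - \left(3 + \frac{o}{6}\right)} = \frac{1}{-3 + \frac{5 o}{6}}$)
$k{\left(g \right)} = 212 + g$
$\frac{k{\left(K{\left(-16 \right)} \right)}}{H{\left(-684 \right)}} = \frac{212 + \frac{6}{-18 + 5 \left(-16\right)}}{\left(-684\right) \left(-698 - 684\right)} = \frac{212 + \frac{6}{-18 - 80}}{\left(-684\right) \left(-1382\right)} = \frac{212 + \frac{6}{-98}}{945288} = \left(212 + 6 \left(- \frac{1}{98}\right)\right) \frac{1}{945288} = \left(212 - \frac{3}{49}\right) \frac{1}{945288} = \frac{10385}{49} \cdot \frac{1}{945288} = \frac{10385}{46319112}$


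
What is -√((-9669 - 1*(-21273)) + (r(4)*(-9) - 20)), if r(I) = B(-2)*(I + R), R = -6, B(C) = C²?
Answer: -2*√2914 ≈ -107.96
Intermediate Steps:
r(I) = -24 + 4*I (r(I) = (-2)²*(I - 6) = 4*(-6 + I) = -24 + 4*I)
-√((-9669 - 1*(-21273)) + (r(4)*(-9) - 20)) = -√((-9669 - 1*(-21273)) + ((-24 + 4*4)*(-9) - 20)) = -√((-9669 + 21273) + ((-24 + 16)*(-9) - 20)) = -√(11604 + (-8*(-9) - 20)) = -√(11604 + (72 - 20)) = -√(11604 + 52) = -√11656 = -2*√2914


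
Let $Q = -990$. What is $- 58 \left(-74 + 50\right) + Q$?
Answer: $402$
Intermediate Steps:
$- 58 \left(-74 + 50\right) + Q = - 58 \left(-74 + 50\right) - 990 = \left(-58\right) \left(-24\right) - 990 = 1392 - 990 = 402$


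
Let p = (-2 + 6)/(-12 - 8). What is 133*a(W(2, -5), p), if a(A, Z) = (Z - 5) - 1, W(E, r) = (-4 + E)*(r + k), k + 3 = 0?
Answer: -4123/5 ≈ -824.60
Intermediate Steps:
k = -3 (k = -3 + 0 = -3)
W(E, r) = (-4 + E)*(-3 + r) (W(E, r) = (-4 + E)*(r - 3) = (-4 + E)*(-3 + r))
p = -⅕ (p = 4/(-20) = 4*(-1/20) = -⅕ ≈ -0.20000)
a(A, Z) = -6 + Z (a(A, Z) = (-5 + Z) - 1 = -6 + Z)
133*a(W(2, -5), p) = 133*(-6 - ⅕) = 133*(-31/5) = -4123/5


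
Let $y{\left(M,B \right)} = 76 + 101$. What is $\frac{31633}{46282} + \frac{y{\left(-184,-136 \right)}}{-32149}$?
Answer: $\frac{1008777403}{1487920018} \approx 0.67798$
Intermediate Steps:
$y{\left(M,B \right)} = 177$
$\frac{31633}{46282} + \frac{y{\left(-184,-136 \right)}}{-32149} = \frac{31633}{46282} + \frac{177}{-32149} = 31633 \cdot \frac{1}{46282} + 177 \left(- \frac{1}{32149}\right) = \frac{31633}{46282} - \frac{177}{32149} = \frac{1008777403}{1487920018}$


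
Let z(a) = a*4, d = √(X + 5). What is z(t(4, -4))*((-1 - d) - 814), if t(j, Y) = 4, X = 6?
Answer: -13040 - 16*√11 ≈ -13093.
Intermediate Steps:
d = √11 (d = √(6 + 5) = √11 ≈ 3.3166)
z(a) = 4*a
z(t(4, -4))*((-1 - d) - 814) = (4*4)*((-1 - √11) - 814) = 16*(-815 - √11) = -13040 - 16*√11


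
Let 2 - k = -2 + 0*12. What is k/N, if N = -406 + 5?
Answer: -4/401 ≈ -0.0099751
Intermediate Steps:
N = -401
k = 4 (k = 2 - (-2 + 0*12) = 2 - (-2 + 0) = 2 - 1*(-2) = 2 + 2 = 4)
k/N = 4/(-401) = 4*(-1/401) = -4/401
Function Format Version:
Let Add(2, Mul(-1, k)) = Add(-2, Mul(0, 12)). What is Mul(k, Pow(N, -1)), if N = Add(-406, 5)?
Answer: Rational(-4, 401) ≈ -0.0099751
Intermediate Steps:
N = -401
k = 4 (k = Add(2, Mul(-1, Add(-2, Mul(0, 12)))) = Add(2, Mul(-1, Add(-2, 0))) = Add(2, Mul(-1, -2)) = Add(2, 2) = 4)
Mul(k, Pow(N, -1)) = Mul(4, Pow(-401, -1)) = Mul(4, Rational(-1, 401)) = Rational(-4, 401)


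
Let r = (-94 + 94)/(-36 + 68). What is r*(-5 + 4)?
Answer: 0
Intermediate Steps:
r = 0 (r = 0/32 = 0*(1/32) = 0)
r*(-5 + 4) = 0*(-5 + 4) = 0*(-1) = 0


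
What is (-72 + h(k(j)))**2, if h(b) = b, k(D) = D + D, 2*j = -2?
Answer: 5476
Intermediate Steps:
j = -1 (j = (1/2)*(-2) = -1)
k(D) = 2*D
(-72 + h(k(j)))**2 = (-72 + 2*(-1))**2 = (-72 - 2)**2 = (-74)**2 = 5476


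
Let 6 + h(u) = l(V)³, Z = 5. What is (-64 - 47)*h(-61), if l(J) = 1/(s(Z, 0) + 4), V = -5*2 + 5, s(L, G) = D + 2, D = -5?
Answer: 555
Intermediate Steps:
s(L, G) = -3 (s(L, G) = -5 + 2 = -3)
V = -5 (V = -10 + 5 = -5)
l(J) = 1 (l(J) = 1/(-3 + 4) = 1/1 = 1)
h(u) = -5 (h(u) = -6 + 1³ = -6 + 1 = -5)
(-64 - 47)*h(-61) = (-64 - 47)*(-5) = -111*(-5) = 555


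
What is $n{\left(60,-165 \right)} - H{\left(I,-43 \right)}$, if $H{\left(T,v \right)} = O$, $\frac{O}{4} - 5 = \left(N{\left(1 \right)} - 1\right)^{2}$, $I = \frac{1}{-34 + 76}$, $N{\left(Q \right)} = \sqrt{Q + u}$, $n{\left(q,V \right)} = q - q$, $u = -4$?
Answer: $-12 + 8 i \sqrt{3} \approx -12.0 + 13.856 i$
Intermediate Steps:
$n{\left(q,V \right)} = 0$
$N{\left(Q \right)} = \sqrt{-4 + Q}$ ($N{\left(Q \right)} = \sqrt{Q - 4} = \sqrt{-4 + Q}$)
$I = \frac{1}{42} \approx 0.02381$
$O = 20 + 4 \left(-1 + i \sqrt{3}\right)^{2}$ ($O = 20 + 4 \left(\sqrt{-4 + 1} - 1\right)^{2} = 20 + 4 \left(\sqrt{-3} - 1\right)^{2} = 20 + 4 \left(i \sqrt{3} - 1\right)^{2} = 20 + 4 \left(-1 + i \sqrt{3}\right)^{2} \approx 12.0 - 13.856 i$)
$H{\left(T,v \right)} = 12 - 8 i \sqrt{3}$
$n{\left(60,-165 \right)} - H{\left(I,-43 \right)} = 0 - \left(12 - 8 i \sqrt{3}\right) = -12 + 8 i \sqrt{3}$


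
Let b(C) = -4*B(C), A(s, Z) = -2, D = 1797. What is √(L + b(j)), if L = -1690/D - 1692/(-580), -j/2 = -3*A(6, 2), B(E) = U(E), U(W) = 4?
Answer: I*√952093826835/260565 ≈ 3.7448*I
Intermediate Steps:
B(E) = 4
j = -12 (j = -(-6)*(-2) = -2*6 = -12)
b(C) = -16 (b(C) = -4*4 = -16)
L = 515081/260565 (L = -1690/1797 - 1692/(-580) = -1690*1/1797 - 1692*(-1/580) = -1690/1797 + 423/145 = 515081/260565 ≈ 1.9768)
√(L + b(j)) = √(515081/260565 - 16) = √(-3653959/260565) = I*√952093826835/260565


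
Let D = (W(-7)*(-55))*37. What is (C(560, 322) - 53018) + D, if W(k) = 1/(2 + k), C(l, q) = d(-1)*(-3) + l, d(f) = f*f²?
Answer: -52048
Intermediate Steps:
d(f) = f³
C(l, q) = 3 + l (C(l, q) = (-1)³*(-3) + l = -1*(-3) + l = 3 + l)
D = 407 (D = (-55/(2 - 7))*37 = (-55/(-5))*37 = -⅕*(-55)*37 = 11*37 = 407)
(C(560, 322) - 53018) + D = ((3 + 560) - 53018) + 407 = (563 - 53018) + 407 = -52455 + 407 = -52048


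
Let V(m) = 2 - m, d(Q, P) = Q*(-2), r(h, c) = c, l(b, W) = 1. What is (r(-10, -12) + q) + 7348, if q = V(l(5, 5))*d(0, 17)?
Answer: 7336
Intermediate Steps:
d(Q, P) = -2*Q
q = 0 (q = (2 - 1*1)*(-2*0) = (2 - 1)*0 = 1*0 = 0)
(r(-10, -12) + q) + 7348 = (-12 + 0) + 7348 = -12 + 7348 = 7336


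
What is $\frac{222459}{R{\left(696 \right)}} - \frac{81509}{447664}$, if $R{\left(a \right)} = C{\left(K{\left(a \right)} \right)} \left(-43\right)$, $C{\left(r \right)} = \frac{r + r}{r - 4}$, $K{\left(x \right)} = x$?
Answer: $- \frac{49510778563}{19249552} \approx -2572.0$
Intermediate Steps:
$C{\left(r \right)} = \frac{2 r}{-4 + r}$
$R{\left(a \right)} = - \frac{86 a}{-4 + a}$ ($R{\left(a \right)} = \frac{2 a}{-4 + a} \left(-43\right) = - \frac{86 a}{-4 + a}$)
$\frac{222459}{R{\left(696 \right)}} - \frac{81509}{447664} = \frac{222459}{\left(-86\right) 696 \frac{1}{-4 + 696}} - \frac{81509}{447664} = \frac{222459}{\left(-86\right) 696 \cdot \frac{1}{692}} - \frac{81509}{447664} = \frac{222459}{- \frac{14964}{173}} - \frac{81509}{447664} = 222459 \left(- \frac{173}{14964}\right) - \frac{81509}{447664} = - \frac{442361}{172} - \frac{81509}{447664} = - \frac{49510778563}{19249552}$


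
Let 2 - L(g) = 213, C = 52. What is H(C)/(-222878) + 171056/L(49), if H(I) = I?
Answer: -19062315070/23513629 ≈ -810.69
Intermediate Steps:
L(g) = -211 (L(g) = 2 - 1*213 = 2 - 213 = -211)
H(C)/(-222878) + 171056/L(49) = 52/(-222878) + 171056/(-211) = 52*(-1/222878) + 171056*(-1/211) = -26/111439 - 171056/211 = -19062315070/23513629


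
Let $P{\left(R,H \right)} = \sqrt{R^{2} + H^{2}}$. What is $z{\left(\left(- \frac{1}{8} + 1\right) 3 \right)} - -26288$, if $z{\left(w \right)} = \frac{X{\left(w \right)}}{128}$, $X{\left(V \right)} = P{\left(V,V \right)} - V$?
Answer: $\frac{26918891}{1024} + \frac{21 \sqrt{2}}{1024} \approx 26288.0$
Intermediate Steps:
$P{\left(R,H \right)} = \sqrt{H^{2} + R^{2}}$
$X{\left(V \right)} = - V + \sqrt{2} \sqrt{V^{2}}$ ($X{\left(V \right)} = \sqrt{V^{2} + V^{2}} - V = \sqrt{2 V^{2}} - V = \sqrt{2} \sqrt{V^{2}} - V = - V + \sqrt{2} \sqrt{V^{2}}$)
$z{\left(w \right)} = - \frac{w}{128} + \frac{\sqrt{2} \sqrt{w^{2}}}{128}$ ($z{\left(w \right)} = \frac{- w + \sqrt{2} \sqrt{w^{2}}}{128} = \left(- w + \sqrt{2} \sqrt{w^{2}}\right) \frac{1}{128} = - \frac{w}{128} + \frac{\sqrt{2} \sqrt{w^{2}}}{128}$)
$z{\left(\left(- \frac{1}{8} + 1\right) 3 \right)} - -26288 = \left(- \frac{\left(- \frac{1}{8} + 1\right) 3}{128} + \frac{\sqrt{2} \sqrt{\left(\left(- \frac{1}{8} + 1\right) 3\right)^{2}}}{128}\right) - -26288 = \left(- \frac{\left(\left(-1\right) \frac{1}{8} + 1\right) 3}{128} + \frac{\sqrt{2} \sqrt{\left(\left(\left(-1\right) \frac{1}{8} + 1\right) 3\right)^{2}}}{128}\right) + 26288 = \left(- \frac{\left(- \frac{1}{8} + 1\right) 3}{128} + \frac{\sqrt{2} \sqrt{\left(\left(- \frac{1}{8} + 1\right) 3\right)^{2}}}{128}\right) + 26288 = \left(- \frac{\frac{7}{8} \cdot 3}{128} + \frac{\sqrt{2} \sqrt{\left(\frac{7}{8} \cdot 3\right)^{2}}}{128}\right) + 26288 = \left(\left(- \frac{1}{128}\right) \frac{21}{8} + \frac{\sqrt{2} \sqrt{\left(\frac{21}{8}\right)^{2}}}{128}\right) + 26288 = \left(- \frac{21}{1024} + \frac{\sqrt{2} \sqrt{\frac{441}{64}}}{128}\right) + 26288 = \left(- \frac{21}{1024} + \frac{1}{128} \sqrt{2} \cdot \frac{21}{8}\right) + 26288 = \left(- \frac{21}{1024} + \frac{21 \sqrt{2}}{1024}\right) + 26288 = \frac{26918891}{1024} + \frac{21 \sqrt{2}}{1024}$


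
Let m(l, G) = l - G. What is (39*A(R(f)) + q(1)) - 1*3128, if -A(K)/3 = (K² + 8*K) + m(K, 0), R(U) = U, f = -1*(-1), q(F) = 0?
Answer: -4298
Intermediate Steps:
f = 1
A(K) = -27*K - 3*K² (A(K) = -3*((K² + 8*K) + (K - 1*0)) = -3*((K² + 8*K) + (K + 0)) = -3*((K² + 8*K) + K) = -3*(K² + 9*K) = -27*K - 3*K²)
(39*A(R(f)) + q(1)) - 1*3128 = (39*(3*1*(-9 - 1*1)) + 0) - 1*3128 = (39*(3*1*(-9 - 1)) + 0) - 3128 = (39*(3*1*(-10)) + 0) - 3128 = (39*(-30) + 0) - 3128 = (-1170 + 0) - 3128 = -1170 - 3128 = -4298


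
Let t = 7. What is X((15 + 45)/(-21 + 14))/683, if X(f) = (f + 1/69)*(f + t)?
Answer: 45463/2309223 ≈ 0.019688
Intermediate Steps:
X(f) = (7 + f)*(1/69 + f) (X(f) = (f + 1/69)*(f + 7) = (f + 1/69)*(7 + f) = (1/69 + f)*(7 + f) = (7 + f)*(1/69 + f))
X((15 + 45)/(-21 + 14))/683 = (7/69 + ((15 + 45)/(-21 + 14))**2 + 484*((15 + 45)/(-21 + 14))/69)/683 = (7/69 + (60/(-7))**2 + 484*(60/(-7))/69)*(1/683) = (7/69 + (60*(-1/7))**2 + 484*(60*(-1/7))/69)*(1/683) = (7/69 + (-60/7)**2 + (484/69)*(-60/7))*(1/683) = (7/69 + 3600/49 - 9680/161)*(1/683) = (45463/3381)*(1/683) = 45463/2309223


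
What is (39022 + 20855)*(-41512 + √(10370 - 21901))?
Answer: -2485614024 + 59877*I*√11531 ≈ -2.4856e+9 + 6.4297e+6*I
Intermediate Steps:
(39022 + 20855)*(-41512 + √(10370 - 21901)) = 59877*(-41512 + √(-11531)) = 59877*(-41512 + I*√11531) = -2485614024 + 59877*I*√11531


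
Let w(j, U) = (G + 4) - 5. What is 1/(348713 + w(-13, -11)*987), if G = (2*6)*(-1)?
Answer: 1/335882 ≈ 2.9772e-6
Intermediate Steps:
G = -12 (G = 12*(-1) = -12)
w(j, U) = -13 (w(j, U) = (-12 + 4) - 5 = -8 - 5 = -13)
1/(348713 + w(-13, -11)*987) = 1/(348713 - 13*987) = 1/(348713 - 12831) = 1/335882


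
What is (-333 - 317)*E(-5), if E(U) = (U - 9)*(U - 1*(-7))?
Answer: 18200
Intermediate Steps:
E(U) = (-9 + U)*(7 + U) (E(U) = (-9 + U)*(U + 7) = (-9 + U)*(7 + U))
(-333 - 317)*E(-5) = (-333 - 317)*(-63 + (-5)² - 2*(-5)) = -650*(-63 + 25 + 10) = -650*(-28) = 18200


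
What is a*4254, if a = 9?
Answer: 38286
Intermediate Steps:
a*4254 = 9*4254 = 38286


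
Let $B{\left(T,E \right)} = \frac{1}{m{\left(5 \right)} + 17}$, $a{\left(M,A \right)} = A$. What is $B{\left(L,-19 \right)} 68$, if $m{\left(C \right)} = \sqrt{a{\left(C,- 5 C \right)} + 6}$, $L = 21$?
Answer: $\frac{289}{77} - \frac{17 i \sqrt{19}}{77} \approx 3.7532 - 0.96235 i$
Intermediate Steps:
$m{\left(C \right)} = \sqrt{6 - 5 C}$ ($m{\left(C \right)} = \sqrt{- 5 C + 6} = \sqrt{6 - 5 C}$)
$B{\left(T,E \right)} = \frac{1}{17 + i \sqrt{19}}$ ($B{\left(T,E \right)} = \frac{1}{\sqrt{6 - 25} + 17} = \frac{1}{\sqrt{-19} + 17} = \frac{1}{i \sqrt{19} + 17} = \frac{1}{17 + i \sqrt{19}}$)
$B{\left(L,-19 \right)} 68 = \left(\frac{17}{308} - \frac{i \sqrt{19}}{308}\right) 68 = \frac{289}{77} - \frac{17 i \sqrt{19}}{77}$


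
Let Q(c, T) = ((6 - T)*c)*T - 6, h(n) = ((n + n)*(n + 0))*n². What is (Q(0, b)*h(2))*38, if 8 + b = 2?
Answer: -7296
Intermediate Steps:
b = -6 (b = -8 + 2 = -6)
h(n) = 2*n⁴ (h(n) = ((2*n)*n)*n² = (2*n²)*n² = 2*n⁴)
Q(c, T) = -6 + T*c*(6 - T) (Q(c, T) = (c*(6 - T))*T - 6 = T*c*(6 - T) - 6 = -6 + T*c*(6 - T))
(Q(0, b)*h(2))*38 = ((-6 - 1*0*(-6)² + 6*(-6)*0)*(2*2⁴))*38 = ((-6 - 1*0*36 + 0)*(2*16))*38 = ((-6 + 0 + 0)*32)*38 = -6*32*38 = -192*38 = -7296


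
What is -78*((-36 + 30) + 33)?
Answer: -2106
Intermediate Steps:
-78*((-36 + 30) + 33) = -78*(-6 + 33) = -78*27 = -2106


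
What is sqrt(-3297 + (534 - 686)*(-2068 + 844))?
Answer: sqrt(182751) ≈ 427.49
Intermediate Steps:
sqrt(-3297 + (534 - 686)*(-2068 + 844)) = sqrt(-3297 - 152*(-1224)) = sqrt(-3297 + 186048) = sqrt(182751)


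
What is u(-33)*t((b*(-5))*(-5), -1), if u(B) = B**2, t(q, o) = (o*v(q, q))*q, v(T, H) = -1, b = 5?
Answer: 136125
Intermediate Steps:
t(q, o) = -o*q (t(q, o) = (o*(-1))*q = (-o)*q = -o*q)
u(-33)*t((b*(-5))*(-5), -1) = (-33)**2*(-1*(-1)*(5*(-5))*(-5)) = 1089*(-1*(-1)*(-25*(-5))) = 1089*(-1*(-1)*125) = 1089*125 = 136125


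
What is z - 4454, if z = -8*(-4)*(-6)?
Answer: -4646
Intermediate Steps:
z = -192 (z = 32*(-6) = -192)
z - 4454 = -192 - 4454 = -4646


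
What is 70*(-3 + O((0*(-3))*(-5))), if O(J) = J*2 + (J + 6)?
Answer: 210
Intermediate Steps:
O(J) = 6 + 3*J (O(J) = 2*J + (6 + J) = 6 + 3*J)
70*(-3 + O((0*(-3))*(-5))) = 70*(-3 + (6 + 3*((0*(-3))*(-5)))) = 70*(-3 + (6 + 3*(0*(-5)))) = 70*(-3 + (6 + 3*0)) = 70*(-3 + (6 + 0)) = 70*(-3 + 6) = 70*3 = 210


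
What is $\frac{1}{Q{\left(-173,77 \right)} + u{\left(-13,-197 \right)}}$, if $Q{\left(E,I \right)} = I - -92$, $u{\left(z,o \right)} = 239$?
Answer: $\frac{1}{408} \approx 0.002451$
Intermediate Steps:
$Q{\left(E,I \right)} = 92 + I$ ($Q{\left(E,I \right)} = I + 92 = 92 + I$)
$\frac{1}{Q{\left(-173,77 \right)} + u{\left(-13,-197 \right)}} = \frac{1}{\left(92 + 77\right) + 239} = \frac{1}{169 + 239} = \frac{1}{408}$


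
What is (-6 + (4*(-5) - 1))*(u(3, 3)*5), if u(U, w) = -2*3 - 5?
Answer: 1485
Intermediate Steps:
u(U, w) = -11 (u(U, w) = -6 - 5 = -11)
(-6 + (4*(-5) - 1))*(u(3, 3)*5) = (-6 + (4*(-5) - 1))*(-11*5) = (-6 + (-20 - 1))*(-55) = (-6 - 21)*(-55) = -27*(-55) = 1485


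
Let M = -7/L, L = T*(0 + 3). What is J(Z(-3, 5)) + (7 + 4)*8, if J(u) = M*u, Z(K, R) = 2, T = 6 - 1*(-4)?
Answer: 1313/15 ≈ 87.533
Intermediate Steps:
T = 10 (T = 6 + 4 = 10)
L = 30 (L = 10*(0 + 3) = 10*3 = 30)
M = -7/30 ≈ -0.23333
J(u) = -7*u/30
J(Z(-3, 5)) + (7 + 4)*8 = -7/30*2 + (7 + 4)*8 = -7/15 + 11*8 = -7/15 + 88 = 1313/15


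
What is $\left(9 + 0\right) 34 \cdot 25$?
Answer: $7650$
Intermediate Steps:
$\left(9 + 0\right) 34 \cdot 25 = 9 \cdot 34 \cdot 25 = 306 \cdot 25 = 7650$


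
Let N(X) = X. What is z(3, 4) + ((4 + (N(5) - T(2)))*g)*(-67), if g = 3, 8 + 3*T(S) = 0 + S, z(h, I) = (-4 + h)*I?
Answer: -2215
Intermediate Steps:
z(h, I) = I*(-4 + h)
T(S) = -8/3 + S/3 (T(S) = -8/3 + (0 + S)/3 = -8/3 + S/3)
z(3, 4) + ((4 + (N(5) - T(2)))*g)*(-67) = 4*(-4 + 3) + ((4 + (5 - (-8/3 + (⅓)*2)))*3)*(-67) = 4*(-1) + ((4 + (5 - (-8/3 + ⅔)))*3)*(-67) = -4 + ((4 + (5 - 1*(-2)))*3)*(-67) = -4 + ((4 + (5 + 2))*3)*(-67) = -4 + ((4 + 7)*3)*(-67) = -4 + (11*3)*(-67) = -4 + 33*(-67) = -4 - 2211 = -2215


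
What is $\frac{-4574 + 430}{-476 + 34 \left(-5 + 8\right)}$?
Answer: $\frac{2072}{187} \approx 11.08$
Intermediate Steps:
$\frac{-4574 + 430}{-476 + 34 \left(-5 + 8\right)} = - \frac{4144}{-476 + 34 \cdot 3} = - \frac{4144}{-476 + 102} = - \frac{4144}{-374} = \left(-4144\right) \left(- \frac{1}{374}\right) = \frac{2072}{187}$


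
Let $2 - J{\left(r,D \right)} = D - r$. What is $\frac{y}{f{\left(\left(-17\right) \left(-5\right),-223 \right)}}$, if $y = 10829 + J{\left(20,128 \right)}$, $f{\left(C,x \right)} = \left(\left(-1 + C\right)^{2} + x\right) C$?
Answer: $\frac{10723}{580805} \approx 0.018462$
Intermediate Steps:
$J{\left(r,D \right)} = 2 + r - D$ ($J{\left(r,D \right)} = 2 - \left(D - r\right) = 2 + r - D$)
$f{\left(C,x \right)} = C \left(x + \left(-1 + C\right)^{2}\right)$ ($f{\left(C,x \right)} = \left(x + \left(-1 + C\right)^{2}\right) C = C \left(x + \left(-1 + C\right)^{2}\right)$)
$y = 10723$ ($y = 10829 + \left(2 + 20 - 128\right) = 10829 - 106 = 10723$)
$\frac{y}{f{\left(\left(-17\right) \left(-5\right),-223 \right)}} = \frac{10723}{\left(-17\right) \left(-5\right) \left(-223 + \left(-1 - -85\right)^{2}\right)} = \frac{10723}{85 \left(-223 + \left(-1 + 85\right)^{2}\right)} = \frac{10723}{85 \left(-223 + 84^{2}\right)} = \frac{10723}{85 \left(-223 + 7056\right)} = \frac{10723}{85 \cdot 6833} = \frac{10723}{580805}$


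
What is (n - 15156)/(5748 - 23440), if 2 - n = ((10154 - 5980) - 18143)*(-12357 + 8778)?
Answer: 50010205/17692 ≈ 2826.7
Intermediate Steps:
n = -49995049 (n = 2 - ((10154 - 5980) - 18143)*(-12357 + 8778) = 2 - (4174 - 18143)*(-3579) = 2 - (-13969)*(-3579) = 2 - 1*49995051 = 2 - 49995051 = -49995049)
(n - 15156)/(5748 - 23440) = (-49995049 - 15156)/(5748 - 23440) = -50010205/(-17692) = -50010205*(-1/17692) = 50010205/17692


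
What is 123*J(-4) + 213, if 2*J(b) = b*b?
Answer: 1197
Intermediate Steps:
J(b) = b²/2 (J(b) = (b*b)/2 = b²/2)
123*J(-4) + 213 = 123*((½)*(-4)²) + 213 = 123*((½)*16) + 213 = 123*8 + 213 = 984 + 213 = 1197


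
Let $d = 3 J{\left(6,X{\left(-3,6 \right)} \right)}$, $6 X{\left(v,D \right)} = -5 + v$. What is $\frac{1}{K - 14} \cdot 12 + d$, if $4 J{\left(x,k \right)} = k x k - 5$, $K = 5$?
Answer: $\frac{35}{12} \approx 2.9167$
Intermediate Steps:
$X{\left(v,D \right)} = - \frac{5}{6} + \frac{v}{6}$ ($X{\left(v,D \right)} = \frac{-5 + v}{6} = - \frac{5}{6} + \frac{v}{6}$)
$J{\left(x,k \right)} = - \frac{5}{4} + \frac{x k^{2}}{4}$ ($J{\left(x,k \right)} = \frac{k x k - 5}{4} = \frac{x k^{2} - 5}{4} = \frac{-5 + x k^{2}}{4} = - \frac{5}{4} + \frac{x k^{2}}{4}$)
$d = \frac{17}{4}$ ($d = 3 \left(- \frac{5}{4} + \frac{1}{4} \cdot 6 \left(- \frac{5}{6} + \frac{1}{6} \left(-3\right)\right)^{2}\right) = 3 \left(- \frac{5}{4} + \frac{1}{4} \cdot 6 \left(- \frac{5}{6} - \frac{1}{2}\right)^{2}\right) = 3 \left(- \frac{5}{4} + \frac{1}{4} \cdot 6 \left(- \frac{4}{3}\right)^{2}\right) = 3 \left(- \frac{5}{4} + \frac{1}{4} \cdot 6 \cdot \frac{16}{9}\right) = 3 \left(- \frac{5}{4} + \frac{8}{3}\right) = 3 \cdot \frac{17}{12} = \frac{17}{4} \approx 4.25$)
$\frac{1}{K - 14} \cdot 12 + d = \frac{1}{5 - 14} \cdot 12 + \frac{17}{4} = \frac{1}{-9} \cdot 12 + \frac{17}{4} = \left(- \frac{1}{9}\right) 12 + \frac{17}{4} = - \frac{4}{3} + \frac{17}{4} = \frac{35}{12}$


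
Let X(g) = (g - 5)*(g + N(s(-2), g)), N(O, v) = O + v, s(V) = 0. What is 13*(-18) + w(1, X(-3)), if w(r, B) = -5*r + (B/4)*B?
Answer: 337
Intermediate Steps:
X(g) = 2*g*(-5 + g) (X(g) = (g - 5)*(g + (0 + g)) = (-5 + g)*(g + g) = (-5 + g)*(2*g) = 2*g*(-5 + g))
w(r, B) = -5*r + B²/4 (w(r, B) = -5*r + (B*(¼))*B = -5*r + (B/4)*B = -5*r + B²/4)
13*(-18) + w(1, X(-3)) = 13*(-18) + (-5*1 + (2*(-3)*(-5 - 3))²/4) = -234 + (-5 + (2*(-3)*(-8))²/4) = -234 + (-5 + (¼)*48²) = -234 + (-5 + (¼)*2304) = -234 + (-5 + 576) = -234 + 571 = 337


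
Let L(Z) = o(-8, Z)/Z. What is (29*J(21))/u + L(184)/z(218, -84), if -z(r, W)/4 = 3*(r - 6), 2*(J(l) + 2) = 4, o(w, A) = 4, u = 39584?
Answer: -1/117024 ≈ -8.5452e-6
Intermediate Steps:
J(l) = 0 (J(l) = -2 + (½)*4 = -2 + 2 = 0)
z(r, W) = 72 - 12*r (z(r, W) = -12*(r - 6) = -12*(-6 + r) = -4*(-18 + 3*r) = 72 - 12*r)
L(Z) = 4/Z
(29*J(21))/u + L(184)/z(218, -84) = (29*0)/39584 + (4/184)/(72 - 12*218) = 0*(1/39584) + (4*(1/184))/(72 - 2616) = 0 + (1/46)/(-2544) = 0 + (1/46)*(-1/2544) = 0 - 1/117024 = -1/117024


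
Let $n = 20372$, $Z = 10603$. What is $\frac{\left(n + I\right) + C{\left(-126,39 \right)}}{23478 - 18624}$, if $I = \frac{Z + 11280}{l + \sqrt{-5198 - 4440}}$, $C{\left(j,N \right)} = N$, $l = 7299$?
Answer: $\frac{543880327523}{129322789653} - \frac{21883 i \sqrt{9638}}{258645579306} \approx 4.2056 - 8.3061 \cdot 10^{-6} i$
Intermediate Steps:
$I = \frac{21883}{7299 + i \sqrt{9638}}$ ($I = \frac{10603 + 11280}{7299 + \sqrt{-5198 - 4440}} = \frac{21883}{7299 + \sqrt{-9638}} = \frac{21883}{7299 + i \sqrt{9638}} \approx 2.9975 - 0.040318 i$)
$\frac{\left(n + I\right) + C{\left(-126,39 \right)}}{23478 - 18624} = \frac{\left(20372 + \left(\frac{159724017}{53285039} - \frac{21883 i \sqrt{9638}}{53285039}\right)\right) + 39}{23478 - 18624} = \frac{\left(\frac{1085682538525}{53285039} - \frac{21883 i \sqrt{9638}}{53285039}\right) + 39}{4854} = \left(\frac{1087760655046}{53285039} - \frac{21883 i \sqrt{9638}}{53285039}\right) \frac{1}{4854} = \frac{543880327523}{129322789653} - \frac{21883 i \sqrt{9638}}{258645579306}$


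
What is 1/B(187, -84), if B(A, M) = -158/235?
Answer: -235/158 ≈ -1.4873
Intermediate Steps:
B(A, M) = -158/235 (B(A, M) = -158*1/235 = -158/235)
1/B(187, -84) = 1/(-158/235) = -235/158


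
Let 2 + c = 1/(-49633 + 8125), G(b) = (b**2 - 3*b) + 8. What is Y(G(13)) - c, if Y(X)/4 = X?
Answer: 22995433/41508 ≈ 554.00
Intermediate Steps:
G(b) = 8 + b**2 - 3*b
Y(X) = 4*X
c = -83017/41508 (c = -2 + 1/(-49633 + 8125) = -2 + 1/(-41508) = -2 - 1/41508 = -83017/41508 ≈ -2.0000)
Y(G(13)) - c = 4*(8 + 13**2 - 3*13) - 1*(-83017/41508) = 4*(8 + 169 - 39) + 83017/41508 = 4*138 + 83017/41508 = 552 + 83017/41508 = 22995433/41508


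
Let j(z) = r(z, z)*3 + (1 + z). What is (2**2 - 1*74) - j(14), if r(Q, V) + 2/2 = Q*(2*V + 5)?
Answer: -1468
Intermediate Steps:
r(Q, V) = -1 + Q*(5 + 2*V) (r(Q, V) = -1 + Q*(2*V + 5) = -1 + Q*(5 + 2*V))
j(z) = -2 + 6*z**2 + 16*z (j(z) = (-1 + 5*z + 2*z*z)*3 + (1 + z) = (-1 + 5*z + 2*z**2)*3 + (1 + z) = (-1 + 2*z**2 + 5*z)*3 + (1 + z) = (-3 + 6*z**2 + 15*z) + (1 + z) = -2 + 6*z**2 + 16*z)
(2**2 - 1*74) - j(14) = (2**2 - 1*74) - (-2 + 6*14**2 + 16*14) = (4 - 74) - (-2 + 6*196 + 224) = -70 - (-2 + 1176 + 224) = -70 - 1*1398 = -70 - 1398 = -1468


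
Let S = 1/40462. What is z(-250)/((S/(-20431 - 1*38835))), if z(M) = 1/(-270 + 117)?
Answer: 2398020892/153 ≈ 1.5673e+7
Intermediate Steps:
z(M) = -1/153 (z(M) = 1/(-153) = -1/153)
S = 1/40462 ≈ 2.4715e-5
z(-250)/((S/(-20431 - 1*38835))) = -1/(153*(1/(40462*(-20431 - 1*38835)))) = -1/(153*(1/(40462*(-20431 - 38835)))) = -1/(153*((1/40462)/(-59266))) = -1/(153*((1/40462)*(-1/59266))) = -1/(153*(-1/2398020892)) = -1/153*(-2398020892) = 2398020892/153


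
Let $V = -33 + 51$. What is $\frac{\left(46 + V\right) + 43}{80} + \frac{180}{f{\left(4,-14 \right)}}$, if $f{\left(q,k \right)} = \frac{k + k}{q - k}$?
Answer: $- \frac{64051}{560} \approx -114.38$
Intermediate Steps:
$f{\left(q,k \right)} = \frac{2 k}{q - k}$
$V = 18$
$\frac{\left(46 + V\right) + 43}{80} + \frac{180}{f{\left(4,-14 \right)}} = \frac{\left(46 + 18\right) + 43}{80} + \frac{180}{2 \left(-14\right) \frac{1}{4 - -14}} = \left(64 + 43\right) \frac{1}{80} + \frac{180}{2 \left(-14\right) \frac{1}{4 + 14}} = 107 \cdot \frac{1}{80} + \frac{180}{2 \left(-14\right) \frac{1}{18}} = \frac{107}{80} + \frac{180}{2 \left(-14\right) \frac{1}{18}} = \frac{107}{80} + \frac{180}{- \frac{14}{9}} = \frac{107}{80} + 180 \left(- \frac{9}{14}\right) = \frac{107}{80} - \frac{810}{7} = - \frac{64051}{560}$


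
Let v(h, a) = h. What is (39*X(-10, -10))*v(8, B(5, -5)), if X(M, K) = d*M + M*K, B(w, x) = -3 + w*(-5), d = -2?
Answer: 37440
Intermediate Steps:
B(w, x) = -3 - 5*w
X(M, K) = -2*M + K*M (X(M, K) = -2*M + M*K = -2*M + K*M)
(39*X(-10, -10))*v(8, B(5, -5)) = (39*(-10*(-2 - 10)))*8 = (39*(-10*(-12)))*8 = (39*120)*8 = 4680*8 = 37440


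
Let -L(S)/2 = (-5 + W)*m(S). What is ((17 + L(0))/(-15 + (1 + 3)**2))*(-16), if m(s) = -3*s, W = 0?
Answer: -272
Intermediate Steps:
L(S) = -30*S (L(S) = -2*(-5 + 0)*(-3*S) = -(-10)*(-3*S) = -30*S)
((17 + L(0))/(-15 + (1 + 3)**2))*(-16) = ((17 - 30*0)/(-15 + (1 + 3)**2))*(-16) = ((17 + 0)/(-15 + 4**2))*(-16) = (17/(-15 + 16))*(-16) = (17/1)*(-16) = (17*1)*(-16) = 17*(-16) = -272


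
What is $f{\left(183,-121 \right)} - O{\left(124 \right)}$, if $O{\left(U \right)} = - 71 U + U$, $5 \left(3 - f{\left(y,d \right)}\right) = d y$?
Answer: $\frac{65558}{5} \approx 13112.0$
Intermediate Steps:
$f{\left(y,d \right)} = 3 - \frac{d y}{5}$
$O{\left(U \right)} = - 70 U$
$f{\left(183,-121 \right)} - O{\left(124 \right)} = \left(3 - \left(- \frac{121}{5}\right) 183\right) - \left(-70\right) 124 = \left(3 + \frac{22143}{5}\right) - -8680 = \frac{22158}{5} + 8680 = \frac{65558}{5}$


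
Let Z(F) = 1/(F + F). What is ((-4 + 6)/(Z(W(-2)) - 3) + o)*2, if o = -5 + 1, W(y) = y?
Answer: -120/13 ≈ -9.2308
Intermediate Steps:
o = -4
Z(F) = 1/(2*F)
((-4 + 6)/(Z(W(-2)) - 3) + o)*2 = ((-4 + 6)/((1/2)/(-2) - 3) - 4)*2 = (2/((1/2)*(-1/2) - 3) - 4)*2 = (2/(-1/4 - 3) - 4)*2 = (2/(-13/4) - 4)*2 = (2*(-4/13) - 4)*2 = (-8/13 - 4)*2 = -60/13*2 = -120/13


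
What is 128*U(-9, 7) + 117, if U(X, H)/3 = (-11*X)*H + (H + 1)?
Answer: 269301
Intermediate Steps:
U(X, H) = 3 + 3*H - 33*H*X (U(X, H) = 3*((-11*X)*H + (H + 1)) = 3*(-11*H*X + (1 + H)) = 3*(1 + H - 11*H*X) = 3 + 3*H - 33*H*X)
128*U(-9, 7) + 117 = 128*(3 + 3*7 - 33*7*(-9)) + 117 = 128*(3 + 21 + 2079) + 117 = 128*2103 + 117 = 269184 + 117 = 269301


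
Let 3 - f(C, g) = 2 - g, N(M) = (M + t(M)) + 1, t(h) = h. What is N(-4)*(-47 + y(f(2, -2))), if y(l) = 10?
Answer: 259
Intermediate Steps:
N(M) = 1 + 2*M (N(M) = (M + M) + 1 = 2*M + 1 = 1 + 2*M)
f(C, g) = 1 + g (f(C, g) = 3 - (2 - g) = 3 + (-2 + g) = 1 + g)
N(-4)*(-47 + y(f(2, -2))) = (1 + 2*(-4))*(-47 + 10) = (1 - 8)*(-37) = -7*(-37) = 259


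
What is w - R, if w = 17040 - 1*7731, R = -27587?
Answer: 36896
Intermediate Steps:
w = 9309 (w = 17040 - 7731 = 9309)
w - R = 9309 - 1*(-27587) = 9309 + 27587 = 36896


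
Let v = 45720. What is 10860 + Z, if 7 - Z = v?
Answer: -34853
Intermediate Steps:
Z = -45713 (Z = 7 - 1*45720 = 7 - 45720 = -45713)
10860 + Z = 10860 - 45713 = -34853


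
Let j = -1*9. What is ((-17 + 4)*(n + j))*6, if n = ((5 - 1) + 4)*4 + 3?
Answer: -2028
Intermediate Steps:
j = -9
n = 35 (n = (4 + 4)*4 + 3 = 8*4 + 3 = 32 + 3 = 35)
((-17 + 4)*(n + j))*6 = ((-17 + 4)*(35 - 9))*6 = -13*26*6 = -338*6 = -2028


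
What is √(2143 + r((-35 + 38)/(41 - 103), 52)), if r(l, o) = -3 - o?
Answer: 6*√58 ≈ 45.695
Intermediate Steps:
√(2143 + r((-35 + 38)/(41 - 103), 52)) = √(2143 + (-3 - 1*52)) = √(2143 + (-3 - 52)) = √(2143 - 55) = √2088 = 6*√58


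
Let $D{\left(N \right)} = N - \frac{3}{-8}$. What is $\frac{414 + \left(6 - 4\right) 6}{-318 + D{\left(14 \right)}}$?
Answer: $- \frac{3408}{2429} \approx -1.403$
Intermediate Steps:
$D{\left(N \right)} = \frac{3}{8} + N$ ($D{\left(N \right)} = N - 3 \left(- \frac{1}{8}\right) = N - - \frac{3}{8} = N + \frac{3}{8} = \frac{3}{8} + N$)
$\frac{414 + \left(6 - 4\right) 6}{-318 + D{\left(14 \right)}} = \frac{414 + \left(6 - 4\right) 6}{-318 + \left(\frac{3}{8} + 14\right)} = \frac{414 + 2 \cdot 6}{-318 + \frac{115}{8}} = \frac{414 + 12}{- \frac{2429}{8}} = 426 \left(- \frac{8}{2429}\right) = - \frac{3408}{2429}$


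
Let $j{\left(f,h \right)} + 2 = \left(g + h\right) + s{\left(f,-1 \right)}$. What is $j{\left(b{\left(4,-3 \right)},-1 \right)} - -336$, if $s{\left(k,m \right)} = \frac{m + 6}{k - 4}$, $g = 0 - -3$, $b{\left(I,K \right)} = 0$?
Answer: $\frac{1339}{4} \approx 334.75$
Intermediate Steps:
$g = 3$ ($g = 0 + 3 = 3$)
$s{\left(k,m \right)} = \frac{6 + m}{-4 + k}$
$j{\left(f,h \right)} = 1 + h + \frac{5}{-4 + f}$ ($j{\left(f,h \right)} = -2 + \left(\left(3 + h\right) + \frac{6 - 1}{-4 + f}\right) = -2 + \left(\left(3 + h\right) + \frac{1}{-4 + f} 5\right) = -2 + \left(\left(3 + h\right) + \frac{5}{-4 + f}\right) = -2 + \left(3 + h + \frac{5}{-4 + f}\right) = 1 + h + \frac{5}{-4 + f}$)
$j{\left(b{\left(4,-3 \right)},-1 \right)} - -336 = \frac{5 + \left(1 - 1\right) \left(-4 + 0\right)}{-4 + 0} - -336 = \frac{5 + 0 \left(-4\right)}{-4} + 336 = - \frac{5 + 0}{4} + 336 = \left(- \frac{1}{4}\right) 5 + 336 = - \frac{5}{4} + 336 = \frac{1339}{4}$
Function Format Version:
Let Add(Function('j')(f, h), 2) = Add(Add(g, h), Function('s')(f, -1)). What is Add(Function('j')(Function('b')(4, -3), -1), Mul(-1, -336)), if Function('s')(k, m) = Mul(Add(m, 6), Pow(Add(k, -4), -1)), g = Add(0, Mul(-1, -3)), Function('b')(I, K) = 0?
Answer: Rational(1339, 4) ≈ 334.75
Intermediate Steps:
g = 3 (g = Add(0, 3) = 3)
Function('s')(k, m) = Mul(Pow(Add(-4, k), -1), Add(6, m)) (Function('s')(k, m) = Mul(Add(6, m), Pow(Add(-4, k), -1)) = Mul(Pow(Add(-4, k), -1), Add(6, m)))
Function('j')(f, h) = Add(1, h, Mul(5, Pow(Add(-4, f), -1))) (Function('j')(f, h) = Add(-2, Add(Add(3, h), Mul(Pow(Add(-4, f), -1), Add(6, -1)))) = Add(-2, Add(Add(3, h), Mul(Pow(Add(-4, f), -1), 5))) = Add(-2, Add(Add(3, h), Mul(5, Pow(Add(-4, f), -1)))) = Add(-2, Add(3, h, Mul(5, Pow(Add(-4, f), -1)))) = Add(1, h, Mul(5, Pow(Add(-4, f), -1))))
Add(Function('j')(Function('b')(4, -3), -1), Mul(-1, -336)) = Add(Mul(Pow(Add(-4, 0), -1), Add(5, Mul(Add(1, -1), Add(-4, 0)))), Mul(-1, -336)) = Add(Mul(Pow(-4, -1), Add(5, Mul(0, -4))), 336) = Add(Mul(Rational(-1, 4), Add(5, 0)), 336) = Add(Mul(Rational(-1, 4), 5), 336) = Add(Rational(-5, 4), 336) = Rational(1339, 4)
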